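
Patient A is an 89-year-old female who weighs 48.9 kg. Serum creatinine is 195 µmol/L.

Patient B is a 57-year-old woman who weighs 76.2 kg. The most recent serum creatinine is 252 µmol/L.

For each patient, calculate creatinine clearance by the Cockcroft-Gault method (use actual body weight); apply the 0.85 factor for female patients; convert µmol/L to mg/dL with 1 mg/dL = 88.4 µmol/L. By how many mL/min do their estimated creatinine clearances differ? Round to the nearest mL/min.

Patient A: SCr = 195 / 88.4 = 2.206 mg/dL
Patient A: CrCl = (140 − 89) × 48.9 / (72 × 2.206) × 0.85 = 2493.9 / 158.83 × 0.85 ≈ 13.3 mL/min
Patient B: SCr = 252 / 88.4 = 2.851 mg/dL
Patient B: CrCl = (140 − 57) × 76.2 / (72 × 2.851) × 0.85 = 6324.6 / 205.27 × 0.85 ≈ 26.2 mL/min
|13.3 − 26.2| = 12.9 mL/min

13 mL/min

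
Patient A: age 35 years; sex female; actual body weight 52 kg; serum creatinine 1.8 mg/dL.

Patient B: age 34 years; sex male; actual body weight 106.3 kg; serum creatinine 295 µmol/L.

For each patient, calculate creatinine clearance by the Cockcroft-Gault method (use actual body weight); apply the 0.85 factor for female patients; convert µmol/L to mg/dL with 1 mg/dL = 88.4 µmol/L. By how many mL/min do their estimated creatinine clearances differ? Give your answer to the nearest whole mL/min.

Patient A: CrCl = (140 − 35) × 52 / (72 × 1.8) × 0.85 = 5460.0 / 129.60 × 0.85 ≈ 35.8 mL/min
Patient B: SCr = 295 / 88.4 = 3.337 mg/dL
Patient B: CrCl = (140 − 34) × 106.3 / (72 × 3.337) = 11267.8 / 240.26 ≈ 46.9 mL/min
|35.8 − 46.9| = 11.1 mL/min

11 mL/min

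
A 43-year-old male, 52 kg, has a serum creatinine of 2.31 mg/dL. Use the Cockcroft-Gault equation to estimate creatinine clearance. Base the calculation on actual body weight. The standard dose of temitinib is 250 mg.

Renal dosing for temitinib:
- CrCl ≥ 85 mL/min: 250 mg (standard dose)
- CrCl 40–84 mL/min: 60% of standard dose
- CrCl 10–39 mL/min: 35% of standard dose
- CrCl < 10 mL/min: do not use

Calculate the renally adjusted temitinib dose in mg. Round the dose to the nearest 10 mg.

90 mg

CrCl = (140 − 43) × 52 / (72 × 2.31) = 5044.0 / 166.32 ≈ 30.3 mL/min
CrCl ≈ 30 mL/min → bracket 10–39 mL/min.
35% of 250 mg = 87.5 mg → 90 mg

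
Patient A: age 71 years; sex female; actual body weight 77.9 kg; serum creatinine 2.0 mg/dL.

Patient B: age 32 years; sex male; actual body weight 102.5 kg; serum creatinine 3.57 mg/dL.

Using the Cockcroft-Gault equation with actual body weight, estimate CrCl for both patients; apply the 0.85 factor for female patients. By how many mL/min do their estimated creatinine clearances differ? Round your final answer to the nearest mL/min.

11 mL/min

Patient A: CrCl = (140 − 71) × 77.9 / (72 × 2) × 0.85 = 5375.1 / 144.00 × 0.85 ≈ 31.7 mL/min
Patient B: CrCl = (140 − 32) × 102.5 / (72 × 3.57) = 11070.0 / 257.04 ≈ 43.1 mL/min
|31.7 − 43.1| = 11.4 mL/min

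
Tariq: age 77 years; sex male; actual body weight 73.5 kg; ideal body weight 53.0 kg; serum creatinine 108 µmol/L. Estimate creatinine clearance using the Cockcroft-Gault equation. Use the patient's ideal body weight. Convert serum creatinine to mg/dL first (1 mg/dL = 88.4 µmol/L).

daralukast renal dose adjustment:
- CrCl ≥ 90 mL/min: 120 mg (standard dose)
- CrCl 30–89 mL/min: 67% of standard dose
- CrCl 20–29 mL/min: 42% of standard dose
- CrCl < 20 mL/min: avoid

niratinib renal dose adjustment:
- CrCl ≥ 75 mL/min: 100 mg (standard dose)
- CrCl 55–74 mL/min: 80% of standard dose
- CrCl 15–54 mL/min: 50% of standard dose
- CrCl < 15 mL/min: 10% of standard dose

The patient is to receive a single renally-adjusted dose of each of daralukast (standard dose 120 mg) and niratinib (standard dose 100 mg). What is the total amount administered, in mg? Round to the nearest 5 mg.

130 mg

SCr = 108 / 88.4 = 1.222 mg/dL
CrCl = (140 − 77) × 53 / (72 × 1.222) = 3339.0 / 87.98 ≈ 38.0 mL/min
CrCl ≈ 38 mL/min.
daralukast: 30–89 mL/min → 67% of 120 mg = 80.4 mg.
niratinib: 15–54 mL/min → 50% of 100 mg = 50 mg.
Total = 80.4 + 50 = 130.4 mg.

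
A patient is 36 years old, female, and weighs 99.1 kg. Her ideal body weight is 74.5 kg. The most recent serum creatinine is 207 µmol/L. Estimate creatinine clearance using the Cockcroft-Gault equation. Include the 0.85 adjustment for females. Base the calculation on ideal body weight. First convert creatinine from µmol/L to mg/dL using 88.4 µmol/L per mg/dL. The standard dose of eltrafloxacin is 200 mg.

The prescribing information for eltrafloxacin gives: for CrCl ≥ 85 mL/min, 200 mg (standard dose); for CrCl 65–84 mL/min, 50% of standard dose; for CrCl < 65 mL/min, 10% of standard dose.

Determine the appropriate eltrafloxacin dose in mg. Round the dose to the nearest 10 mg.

20 mg

SCr = 207 / 88.4 = 2.342 mg/dL
CrCl = (140 − 36) × 74.5 / (72 × 2.342) × 0.85 = 7748.0 / 168.62 × 0.85 ≈ 39.1 mL/min
CrCl ≈ 39 mL/min → bracket < 65 mL/min.
10% of 200 mg = 20 mg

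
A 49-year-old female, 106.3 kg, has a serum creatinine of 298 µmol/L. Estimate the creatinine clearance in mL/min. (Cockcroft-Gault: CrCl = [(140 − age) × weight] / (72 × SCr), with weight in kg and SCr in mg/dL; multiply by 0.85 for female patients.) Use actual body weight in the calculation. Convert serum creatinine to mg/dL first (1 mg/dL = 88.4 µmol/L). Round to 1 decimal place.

SCr = 298 / 88.4 = 3.371 mg/dL
CrCl = (140 − 49) × 106.3 / (72 × 3.371) × 0.85 = 9673.3 / 242.71 × 0.85 ≈ 33.9 mL/min

33.9 mL/min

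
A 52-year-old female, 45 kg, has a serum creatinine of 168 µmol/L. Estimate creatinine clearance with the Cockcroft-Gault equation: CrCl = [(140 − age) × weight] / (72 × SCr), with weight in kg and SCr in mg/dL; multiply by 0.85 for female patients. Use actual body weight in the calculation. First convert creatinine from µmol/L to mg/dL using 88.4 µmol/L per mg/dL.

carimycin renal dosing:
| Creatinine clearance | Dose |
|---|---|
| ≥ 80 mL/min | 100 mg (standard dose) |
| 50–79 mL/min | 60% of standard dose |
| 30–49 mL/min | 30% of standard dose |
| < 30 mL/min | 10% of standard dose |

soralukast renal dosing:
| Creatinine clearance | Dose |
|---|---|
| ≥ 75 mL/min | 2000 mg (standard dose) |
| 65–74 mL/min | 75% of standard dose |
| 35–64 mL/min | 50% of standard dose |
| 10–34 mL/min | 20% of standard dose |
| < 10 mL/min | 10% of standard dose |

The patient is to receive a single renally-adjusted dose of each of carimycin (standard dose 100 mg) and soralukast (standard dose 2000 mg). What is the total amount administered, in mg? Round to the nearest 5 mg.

410 mg

SCr = 168 / 88.4 = 1.9 mg/dL
CrCl = (140 − 52) × 45 / (72 × 1.9) × 0.85 = 3960.0 / 136.80 × 0.85 ≈ 24.6 mL/min
CrCl ≈ 25 mL/min.
carimycin: < 30 mL/min → 10% of 100 mg = 10 mg.
soralukast: 10–34 mL/min → 20% of 2000 mg = 400 mg.
Total = 10 + 400 = 410 mg.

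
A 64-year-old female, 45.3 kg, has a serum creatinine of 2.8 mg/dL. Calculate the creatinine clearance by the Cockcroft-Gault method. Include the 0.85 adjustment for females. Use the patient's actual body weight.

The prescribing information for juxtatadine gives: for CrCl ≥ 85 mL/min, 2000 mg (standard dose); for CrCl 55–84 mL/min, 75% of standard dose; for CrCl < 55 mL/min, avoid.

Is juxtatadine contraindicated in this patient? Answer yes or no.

CrCl = (140 − 64) × 45.3 / (72 × 2.8) × 0.85 = 3442.8 / 201.60 × 0.85 ≈ 14.5 mL/min
CrCl ≈ 15 mL/min, which is < 55 mL/min.

yes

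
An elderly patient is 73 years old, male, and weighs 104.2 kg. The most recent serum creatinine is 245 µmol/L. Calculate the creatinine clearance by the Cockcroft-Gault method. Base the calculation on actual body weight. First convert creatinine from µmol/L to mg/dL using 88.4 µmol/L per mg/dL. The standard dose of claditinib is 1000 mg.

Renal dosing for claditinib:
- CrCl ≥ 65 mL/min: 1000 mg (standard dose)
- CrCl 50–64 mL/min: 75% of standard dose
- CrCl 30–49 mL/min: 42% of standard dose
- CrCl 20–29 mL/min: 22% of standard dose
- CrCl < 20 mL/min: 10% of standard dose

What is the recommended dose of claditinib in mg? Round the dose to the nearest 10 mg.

420 mg

SCr = 245 / 88.4 = 2.771 mg/dL
CrCl = (140 − 73) × 104.2 / (72 × 2.771) = 6981.4 / 199.51 ≈ 35.0 mL/min
CrCl ≈ 35 mL/min → bracket 30–49 mL/min.
42% of 1000 mg = 420 mg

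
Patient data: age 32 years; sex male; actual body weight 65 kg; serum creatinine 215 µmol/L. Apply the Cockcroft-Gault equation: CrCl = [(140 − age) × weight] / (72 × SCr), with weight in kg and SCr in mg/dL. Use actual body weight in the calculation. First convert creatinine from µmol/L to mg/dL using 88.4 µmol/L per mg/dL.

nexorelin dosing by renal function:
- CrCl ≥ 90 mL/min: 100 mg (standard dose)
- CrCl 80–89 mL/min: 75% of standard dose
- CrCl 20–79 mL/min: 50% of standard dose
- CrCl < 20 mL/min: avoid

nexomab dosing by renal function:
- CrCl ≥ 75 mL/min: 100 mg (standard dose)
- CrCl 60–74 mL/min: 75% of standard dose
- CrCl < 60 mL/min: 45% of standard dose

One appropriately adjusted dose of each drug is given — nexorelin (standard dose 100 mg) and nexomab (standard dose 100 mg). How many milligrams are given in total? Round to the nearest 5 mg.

SCr = 215 / 88.4 = 2.432 mg/dL
CrCl = (140 − 32) × 65 / (72 × 2.432) = 7020.0 / 175.10 ≈ 40.1 mL/min
CrCl ≈ 40 mL/min.
nexorelin: 20–79 mL/min → 50% of 100 mg = 50 mg.
nexomab: < 60 mL/min → 45% of 100 mg = 45 mg.
Total = 50 + 45 = 95 mg.

95 mg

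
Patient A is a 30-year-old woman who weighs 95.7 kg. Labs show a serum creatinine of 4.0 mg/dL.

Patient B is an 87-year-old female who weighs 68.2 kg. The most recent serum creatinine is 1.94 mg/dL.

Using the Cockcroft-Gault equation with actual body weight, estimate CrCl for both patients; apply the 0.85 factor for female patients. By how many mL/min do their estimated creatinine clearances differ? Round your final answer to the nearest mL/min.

9 mL/min

Patient A: CrCl = (140 − 30) × 95.7 / (72 × 4) × 0.85 = 10527.0 / 288.00 × 0.85 ≈ 31.1 mL/min
Patient B: CrCl = (140 − 87) × 68.2 / (72 × 1.94) × 0.85 = 3614.6 / 139.68 × 0.85 ≈ 22.0 mL/min
|31.1 − 22.0| = 9.1 mL/min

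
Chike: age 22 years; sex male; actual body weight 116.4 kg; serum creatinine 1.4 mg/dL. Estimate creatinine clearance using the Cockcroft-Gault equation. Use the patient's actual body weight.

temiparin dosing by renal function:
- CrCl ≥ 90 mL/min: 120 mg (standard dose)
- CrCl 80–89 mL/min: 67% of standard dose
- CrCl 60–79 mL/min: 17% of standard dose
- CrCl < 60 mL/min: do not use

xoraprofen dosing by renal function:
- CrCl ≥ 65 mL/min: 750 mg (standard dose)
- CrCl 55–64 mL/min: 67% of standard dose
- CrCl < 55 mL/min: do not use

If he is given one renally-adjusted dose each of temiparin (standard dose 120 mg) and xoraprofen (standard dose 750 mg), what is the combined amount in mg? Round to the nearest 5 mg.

CrCl = (140 − 22) × 116.4 / (72 × 1.4) = 13735.2 / 100.80 ≈ 136.3 mL/min
CrCl ≈ 136 mL/min.
temiparin: ≥ 90 mL/min → 100% of 120 mg = 120 mg.
xoraprofen: ≥ 65 mL/min → 100% of 750 mg = 750 mg.
Total = 120 + 750 = 870 mg.

870 mg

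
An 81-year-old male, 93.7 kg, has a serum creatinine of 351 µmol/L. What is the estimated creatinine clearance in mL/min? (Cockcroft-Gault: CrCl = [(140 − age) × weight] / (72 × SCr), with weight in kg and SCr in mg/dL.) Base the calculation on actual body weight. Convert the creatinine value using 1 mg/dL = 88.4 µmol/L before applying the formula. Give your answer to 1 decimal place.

SCr = 351 / 88.4 = 3.971 mg/dL
CrCl = (140 − 81) × 93.7 / (72 × 3.971) = 5528.3 / 285.91 ≈ 19.3 mL/min

19.3 mL/min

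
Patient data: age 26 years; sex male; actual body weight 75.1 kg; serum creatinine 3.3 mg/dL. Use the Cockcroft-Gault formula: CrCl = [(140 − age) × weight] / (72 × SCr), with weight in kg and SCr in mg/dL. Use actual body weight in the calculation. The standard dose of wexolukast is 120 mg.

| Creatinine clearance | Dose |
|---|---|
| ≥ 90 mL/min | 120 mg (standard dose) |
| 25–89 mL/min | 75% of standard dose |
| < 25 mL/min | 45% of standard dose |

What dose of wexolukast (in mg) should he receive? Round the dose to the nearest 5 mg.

CrCl = (140 − 26) × 75.1 / (72 × 3.3) = 8561.4 / 237.60 ≈ 36.0 mL/min
CrCl ≈ 36 mL/min → bracket 25–89 mL/min.
75% of 120 mg = 90 mg

90 mg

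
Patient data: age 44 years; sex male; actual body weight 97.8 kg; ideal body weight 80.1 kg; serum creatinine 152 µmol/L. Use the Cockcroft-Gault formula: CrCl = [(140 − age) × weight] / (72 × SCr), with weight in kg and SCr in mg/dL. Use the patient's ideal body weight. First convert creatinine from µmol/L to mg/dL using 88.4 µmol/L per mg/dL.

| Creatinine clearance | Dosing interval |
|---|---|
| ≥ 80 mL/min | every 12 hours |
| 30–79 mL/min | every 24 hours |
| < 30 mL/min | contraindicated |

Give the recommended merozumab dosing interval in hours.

every 24 hours

SCr = 152 / 88.4 = 1.719 mg/dL
CrCl = (140 − 44) × 80.1 / (72 × 1.719) = 7689.6 / 123.77 ≈ 62.1 mL/min
CrCl ≈ 62 mL/min → bracket 30–79 mL/min → every 24 hours.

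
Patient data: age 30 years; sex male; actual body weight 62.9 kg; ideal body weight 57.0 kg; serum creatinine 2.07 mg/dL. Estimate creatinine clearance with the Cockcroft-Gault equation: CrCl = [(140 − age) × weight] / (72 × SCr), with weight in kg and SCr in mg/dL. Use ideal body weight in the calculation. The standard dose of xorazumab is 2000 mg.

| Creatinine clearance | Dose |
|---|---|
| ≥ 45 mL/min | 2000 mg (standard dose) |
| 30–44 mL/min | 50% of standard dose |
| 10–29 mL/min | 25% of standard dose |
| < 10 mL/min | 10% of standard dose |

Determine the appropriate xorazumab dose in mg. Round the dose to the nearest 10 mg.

CrCl = (140 − 30) × 57 / (72 × 2.07) = 6270.0 / 149.04 ≈ 42.1 mL/min
CrCl ≈ 42 mL/min → bracket 30–44 mL/min.
50% of 2000 mg = 1000 mg

1000 mg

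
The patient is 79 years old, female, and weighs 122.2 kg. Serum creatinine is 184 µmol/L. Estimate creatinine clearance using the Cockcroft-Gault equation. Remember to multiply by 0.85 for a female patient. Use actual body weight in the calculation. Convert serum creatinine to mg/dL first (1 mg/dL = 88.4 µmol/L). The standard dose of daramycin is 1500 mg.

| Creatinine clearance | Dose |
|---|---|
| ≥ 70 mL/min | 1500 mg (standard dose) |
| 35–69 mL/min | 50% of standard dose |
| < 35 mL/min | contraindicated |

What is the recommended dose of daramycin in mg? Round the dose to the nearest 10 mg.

750 mg

SCr = 184 / 88.4 = 2.081 mg/dL
CrCl = (140 − 79) × 122.2 / (72 × 2.081) × 0.85 = 7454.2 / 149.83 × 0.85 ≈ 42.3 mL/min
CrCl ≈ 42 mL/min → bracket 35–69 mL/min.
50% of 1500 mg = 750 mg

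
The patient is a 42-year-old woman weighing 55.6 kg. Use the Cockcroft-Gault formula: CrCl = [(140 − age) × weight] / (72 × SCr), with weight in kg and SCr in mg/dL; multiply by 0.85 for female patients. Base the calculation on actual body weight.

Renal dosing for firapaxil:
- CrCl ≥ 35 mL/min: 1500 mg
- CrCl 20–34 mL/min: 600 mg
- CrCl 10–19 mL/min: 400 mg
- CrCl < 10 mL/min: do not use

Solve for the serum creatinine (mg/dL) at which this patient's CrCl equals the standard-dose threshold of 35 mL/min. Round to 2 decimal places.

Standard dose requires CrCl ≥ 35 mL/min.
Set (140 − 42) × 55.6 × 0.85 / (72 × SCr) = 35
SCr = (140 − 42) × 55.6 × 0.85 / (72 × 35) = 1.838 mg/dL

1.84 mg/dL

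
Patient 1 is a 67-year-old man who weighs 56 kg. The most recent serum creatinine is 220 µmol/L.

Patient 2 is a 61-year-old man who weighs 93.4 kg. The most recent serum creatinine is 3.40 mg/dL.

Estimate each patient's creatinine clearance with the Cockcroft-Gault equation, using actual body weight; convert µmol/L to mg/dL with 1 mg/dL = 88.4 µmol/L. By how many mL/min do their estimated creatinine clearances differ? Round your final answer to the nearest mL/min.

Patient 1: SCr = 220 / 88.4 = 2.489 mg/dL
Patient 1: CrCl = (140 − 67) × 56 / (72 × 2.489) = 4088.0 / 179.21 ≈ 22.8 mL/min
Patient 2: CrCl = (140 − 61) × 93.4 / (72 × 3.4) = 7378.6 / 244.80 ≈ 30.1 mL/min
|22.8 − 30.1| = 7.3 mL/min

7 mL/min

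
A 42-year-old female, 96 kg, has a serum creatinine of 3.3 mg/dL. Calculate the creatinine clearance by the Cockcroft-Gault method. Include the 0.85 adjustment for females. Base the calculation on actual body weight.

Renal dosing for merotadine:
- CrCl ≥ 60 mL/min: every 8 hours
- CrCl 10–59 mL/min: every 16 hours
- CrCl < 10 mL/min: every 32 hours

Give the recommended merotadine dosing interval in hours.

CrCl = (140 − 42) × 96 / (72 × 3.3) × 0.85 = 9408.0 / 237.60 × 0.85 ≈ 33.7 mL/min
CrCl ≈ 34 mL/min → bracket 10–59 mL/min → every 16 hours.

every 16 hours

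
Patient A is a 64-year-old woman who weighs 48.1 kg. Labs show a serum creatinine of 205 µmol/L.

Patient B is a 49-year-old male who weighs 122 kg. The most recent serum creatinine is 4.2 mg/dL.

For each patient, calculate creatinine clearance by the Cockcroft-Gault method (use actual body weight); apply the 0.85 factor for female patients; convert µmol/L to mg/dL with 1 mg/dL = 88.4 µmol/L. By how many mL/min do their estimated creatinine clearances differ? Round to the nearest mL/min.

Patient A: SCr = 205 / 88.4 = 2.319 mg/dL
Patient A: CrCl = (140 − 64) × 48.1 / (72 × 2.319) × 0.85 = 3655.6 / 166.97 × 0.85 ≈ 18.6 mL/min
Patient B: CrCl = (140 − 49) × 122 / (72 × 4.2) = 11102.0 / 302.40 ≈ 36.7 mL/min
|18.6 − 36.7| = 18.1 mL/min

18 mL/min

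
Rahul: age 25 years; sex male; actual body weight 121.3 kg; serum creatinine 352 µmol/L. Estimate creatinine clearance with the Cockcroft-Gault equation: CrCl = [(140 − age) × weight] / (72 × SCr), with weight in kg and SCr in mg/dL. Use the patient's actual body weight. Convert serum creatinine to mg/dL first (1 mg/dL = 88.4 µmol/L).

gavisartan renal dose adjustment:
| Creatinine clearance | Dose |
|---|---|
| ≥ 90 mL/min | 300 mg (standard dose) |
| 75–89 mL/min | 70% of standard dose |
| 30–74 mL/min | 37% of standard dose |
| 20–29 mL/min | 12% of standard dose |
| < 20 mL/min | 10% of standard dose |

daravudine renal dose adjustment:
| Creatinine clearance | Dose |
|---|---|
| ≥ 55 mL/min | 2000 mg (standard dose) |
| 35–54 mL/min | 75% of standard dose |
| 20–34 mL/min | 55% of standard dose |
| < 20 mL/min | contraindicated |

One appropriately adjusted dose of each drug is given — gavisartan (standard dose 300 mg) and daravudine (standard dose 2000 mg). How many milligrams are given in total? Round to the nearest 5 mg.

SCr = 352 / 88.4 = 3.982 mg/dL
CrCl = (140 − 25) × 121.3 / (72 × 3.982) = 13949.5 / 286.70 ≈ 48.7 mL/min
CrCl ≈ 49 mL/min.
gavisartan: 30–74 mL/min → 37% of 300 mg = 111 mg.
daravudine: 35–54 mL/min → 75% of 2000 mg = 1500 mg.
Total = 111 + 1500 = 1611 mg.

1610 mg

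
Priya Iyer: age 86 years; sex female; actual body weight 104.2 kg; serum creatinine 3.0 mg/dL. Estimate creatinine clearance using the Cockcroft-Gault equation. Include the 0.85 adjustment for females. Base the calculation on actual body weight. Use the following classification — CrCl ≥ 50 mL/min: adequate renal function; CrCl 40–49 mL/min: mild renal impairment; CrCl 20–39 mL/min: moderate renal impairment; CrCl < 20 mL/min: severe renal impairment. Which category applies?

CrCl = (140 − 86) × 104.2 / (72 × 3) × 0.85 = 5626.8 / 216.00 × 0.85 ≈ 22.1 mL/min
22 mL/min falls in the 'moderate renal impairment' range.

moderate renal impairment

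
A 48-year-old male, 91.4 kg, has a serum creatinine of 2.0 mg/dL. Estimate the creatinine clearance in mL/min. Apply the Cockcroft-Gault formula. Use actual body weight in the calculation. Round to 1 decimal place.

CrCl = (140 − 48) × 91.4 / (72 × 2) = 8408.8 / 144.00 ≈ 58.4 mL/min

58.4 mL/min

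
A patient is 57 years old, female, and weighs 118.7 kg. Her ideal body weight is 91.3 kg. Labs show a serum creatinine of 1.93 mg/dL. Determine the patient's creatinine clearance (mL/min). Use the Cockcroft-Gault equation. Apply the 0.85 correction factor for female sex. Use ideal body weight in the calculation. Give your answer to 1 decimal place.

46.4 mL/min

CrCl = (140 − 57) × 91.3 / (72 × 1.93) × 0.85 = 7577.9 / 138.96 × 0.85 ≈ 46.4 mL/min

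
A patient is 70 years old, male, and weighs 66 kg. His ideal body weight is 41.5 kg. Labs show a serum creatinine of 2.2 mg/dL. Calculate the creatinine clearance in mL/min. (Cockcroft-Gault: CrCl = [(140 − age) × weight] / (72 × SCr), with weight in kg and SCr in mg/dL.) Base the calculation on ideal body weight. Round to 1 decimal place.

18.3 mL/min

CrCl = (140 − 70) × 41.5 / (72 × 2.2) = 2905.0 / 158.40 ≈ 18.3 mL/min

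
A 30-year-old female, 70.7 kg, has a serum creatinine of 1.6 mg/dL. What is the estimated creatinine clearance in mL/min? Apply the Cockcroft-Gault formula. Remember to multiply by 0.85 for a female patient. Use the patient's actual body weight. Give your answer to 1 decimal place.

CrCl = (140 − 30) × 70.7 / (72 × 1.6) × 0.85 = 7777.0 / 115.20 × 0.85 ≈ 57.4 mL/min

57.4 mL/min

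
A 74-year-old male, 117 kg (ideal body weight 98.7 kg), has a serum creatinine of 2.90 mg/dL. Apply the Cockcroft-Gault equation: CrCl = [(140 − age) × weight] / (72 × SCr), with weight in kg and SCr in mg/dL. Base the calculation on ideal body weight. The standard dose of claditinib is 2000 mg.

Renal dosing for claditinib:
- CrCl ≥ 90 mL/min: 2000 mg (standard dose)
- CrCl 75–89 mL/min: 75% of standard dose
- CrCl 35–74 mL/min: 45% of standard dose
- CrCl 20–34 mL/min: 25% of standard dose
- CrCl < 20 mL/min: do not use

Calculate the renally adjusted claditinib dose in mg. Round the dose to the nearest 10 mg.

CrCl = (140 − 74) × 98.7 / (72 × 2.9) = 6514.2 / 208.80 ≈ 31.2 mL/min
CrCl ≈ 31 mL/min → bracket 20–34 mL/min.
25% of 2000 mg = 500 mg

500 mg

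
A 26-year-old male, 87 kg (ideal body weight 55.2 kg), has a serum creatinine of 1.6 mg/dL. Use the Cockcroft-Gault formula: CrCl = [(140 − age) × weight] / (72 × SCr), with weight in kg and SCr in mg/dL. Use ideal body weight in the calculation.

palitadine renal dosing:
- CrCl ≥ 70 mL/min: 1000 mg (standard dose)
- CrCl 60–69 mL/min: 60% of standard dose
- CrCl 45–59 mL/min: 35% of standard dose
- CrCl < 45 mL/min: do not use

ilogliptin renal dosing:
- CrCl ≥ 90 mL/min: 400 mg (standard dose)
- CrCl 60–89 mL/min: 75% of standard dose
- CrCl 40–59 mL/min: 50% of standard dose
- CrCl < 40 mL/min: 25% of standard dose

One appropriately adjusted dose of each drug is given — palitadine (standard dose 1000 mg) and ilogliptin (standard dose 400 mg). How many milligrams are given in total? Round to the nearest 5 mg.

CrCl = (140 − 26) × 55.2 / (72 × 1.6) = 6292.8 / 115.20 ≈ 54.6 mL/min
CrCl ≈ 55 mL/min.
palitadine: 45–59 mL/min → 35% of 1000 mg = 350 mg.
ilogliptin: 40–59 mL/min → 50% of 400 mg = 200 mg.
Total = 350 + 200 = 550 mg.

550 mg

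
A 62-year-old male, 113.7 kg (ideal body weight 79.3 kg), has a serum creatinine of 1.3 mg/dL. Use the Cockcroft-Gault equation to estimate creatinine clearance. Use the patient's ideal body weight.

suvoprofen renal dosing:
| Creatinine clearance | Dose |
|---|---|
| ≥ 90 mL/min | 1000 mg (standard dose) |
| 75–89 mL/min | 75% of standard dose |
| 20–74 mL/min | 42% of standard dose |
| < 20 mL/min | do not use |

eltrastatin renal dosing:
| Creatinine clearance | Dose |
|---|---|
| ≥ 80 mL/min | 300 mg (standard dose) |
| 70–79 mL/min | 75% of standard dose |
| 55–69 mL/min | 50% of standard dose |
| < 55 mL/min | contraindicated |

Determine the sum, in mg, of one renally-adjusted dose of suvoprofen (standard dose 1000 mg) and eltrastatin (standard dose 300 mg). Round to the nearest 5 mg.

570 mg

CrCl = (140 − 62) × 79.3 / (72 × 1.3) = 6185.4 / 93.60 ≈ 66.1 mL/min
CrCl ≈ 66 mL/min.
suvoprofen: 20–74 mL/min → 42% of 1000 mg = 420 mg.
eltrastatin: 55–69 mL/min → 50% of 300 mg = 150 mg.
Total = 420 + 150 = 570 mg.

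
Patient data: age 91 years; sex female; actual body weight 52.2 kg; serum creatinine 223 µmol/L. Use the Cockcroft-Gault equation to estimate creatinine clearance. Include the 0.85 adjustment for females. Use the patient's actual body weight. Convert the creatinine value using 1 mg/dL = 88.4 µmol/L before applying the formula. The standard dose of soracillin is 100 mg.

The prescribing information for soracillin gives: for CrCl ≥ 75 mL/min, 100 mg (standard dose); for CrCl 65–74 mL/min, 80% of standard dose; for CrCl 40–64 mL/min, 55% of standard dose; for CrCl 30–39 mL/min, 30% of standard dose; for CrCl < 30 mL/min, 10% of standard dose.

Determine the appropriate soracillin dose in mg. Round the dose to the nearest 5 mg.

SCr = 223 / 88.4 = 2.523 mg/dL
CrCl = (140 − 91) × 52.2 / (72 × 2.523) × 0.85 = 2557.8 / 181.66 × 0.85 ≈ 12.0 mL/min
CrCl ≈ 12 mL/min → bracket < 30 mL/min.
10% of 100 mg = 10 mg

10 mg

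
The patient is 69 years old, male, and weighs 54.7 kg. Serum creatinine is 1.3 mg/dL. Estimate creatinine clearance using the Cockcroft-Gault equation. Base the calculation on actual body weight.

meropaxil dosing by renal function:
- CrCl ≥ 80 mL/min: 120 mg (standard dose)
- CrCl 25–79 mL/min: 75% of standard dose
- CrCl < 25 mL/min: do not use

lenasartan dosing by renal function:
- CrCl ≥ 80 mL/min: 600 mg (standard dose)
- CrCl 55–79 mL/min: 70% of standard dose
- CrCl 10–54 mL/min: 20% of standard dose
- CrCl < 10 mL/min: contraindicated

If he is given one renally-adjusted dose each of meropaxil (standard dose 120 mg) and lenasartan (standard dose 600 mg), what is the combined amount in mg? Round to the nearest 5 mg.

CrCl = (140 − 69) × 54.7 / (72 × 1.3) = 3883.7 / 93.60 ≈ 41.5 mL/min
CrCl ≈ 41 mL/min.
meropaxil: 25–79 mL/min → 75% of 120 mg = 90 mg.
lenasartan: 10–54 mL/min → 20% of 600 mg = 120 mg.
Total = 90 + 120 = 210 mg.

210 mg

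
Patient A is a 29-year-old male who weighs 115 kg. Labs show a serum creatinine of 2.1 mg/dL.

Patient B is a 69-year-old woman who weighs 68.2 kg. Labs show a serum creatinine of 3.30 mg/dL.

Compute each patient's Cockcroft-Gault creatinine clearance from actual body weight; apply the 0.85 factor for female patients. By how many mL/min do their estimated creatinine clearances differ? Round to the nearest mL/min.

67 mL/min

Patient A: CrCl = (140 − 29) × 115 / (72 × 2.1) = 12765.0 / 151.20 ≈ 84.4 mL/min
Patient B: CrCl = (140 − 69) × 68.2 / (72 × 3.3) × 0.85 = 4842.2 / 237.60 × 0.85 ≈ 17.3 mL/min
|84.4 − 17.3| = 67.1 mL/min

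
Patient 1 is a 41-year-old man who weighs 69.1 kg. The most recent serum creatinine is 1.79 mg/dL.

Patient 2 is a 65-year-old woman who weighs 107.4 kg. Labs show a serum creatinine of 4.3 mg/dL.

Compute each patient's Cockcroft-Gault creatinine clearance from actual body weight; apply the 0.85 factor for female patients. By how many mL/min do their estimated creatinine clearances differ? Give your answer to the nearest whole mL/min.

31 mL/min

Patient 1: CrCl = (140 − 41) × 69.1 / (72 × 1.79) = 6840.9 / 128.88 ≈ 53.1 mL/min
Patient 2: CrCl = (140 − 65) × 107.4 / (72 × 4.3) × 0.85 = 8055.0 / 309.60 × 0.85 ≈ 22.1 mL/min
|53.1 − 22.1| = 31.0 mL/min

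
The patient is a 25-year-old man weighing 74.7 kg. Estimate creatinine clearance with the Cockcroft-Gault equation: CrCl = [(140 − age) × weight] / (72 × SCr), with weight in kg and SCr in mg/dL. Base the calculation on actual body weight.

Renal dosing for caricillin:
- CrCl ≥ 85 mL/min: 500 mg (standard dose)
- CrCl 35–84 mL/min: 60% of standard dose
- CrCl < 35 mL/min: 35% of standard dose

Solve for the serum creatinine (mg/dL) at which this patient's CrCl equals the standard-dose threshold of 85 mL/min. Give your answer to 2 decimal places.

Standard dose requires CrCl ≥ 85 mL/min.
Set (140 − 25) × 74.7 / (72 × SCr) = 85
SCr = (140 − 25) × 74.7 / (72 × 85) = 1.404 mg/dL

1.40 mg/dL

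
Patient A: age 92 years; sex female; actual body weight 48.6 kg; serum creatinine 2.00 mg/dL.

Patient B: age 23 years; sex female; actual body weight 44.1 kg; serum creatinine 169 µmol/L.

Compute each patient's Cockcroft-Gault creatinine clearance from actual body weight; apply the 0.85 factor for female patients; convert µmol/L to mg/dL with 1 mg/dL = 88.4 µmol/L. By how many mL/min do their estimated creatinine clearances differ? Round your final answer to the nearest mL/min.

Patient A: CrCl = (140 − 92) × 48.6 / (72 × 2) × 0.85 = 2332.8 / 144.00 × 0.85 ≈ 13.8 mL/min
Patient B: SCr = 169 / 88.4 = 1.912 mg/dL
Patient B: CrCl = (140 − 23) × 44.1 / (72 × 1.912) × 0.85 = 5159.7 / 137.66 × 0.85 ≈ 31.9 mL/min
|13.8 − 31.9| = 18.1 mL/min

18 mL/min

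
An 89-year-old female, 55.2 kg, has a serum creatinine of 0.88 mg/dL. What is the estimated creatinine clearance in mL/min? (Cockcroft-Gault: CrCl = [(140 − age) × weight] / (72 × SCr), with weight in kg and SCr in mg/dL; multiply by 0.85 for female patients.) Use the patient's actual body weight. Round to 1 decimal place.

37.8 mL/min

CrCl = (140 − 89) × 55.2 / (72 × 0.88) × 0.85 = 2815.2 / 63.36 × 0.85 ≈ 37.8 mL/min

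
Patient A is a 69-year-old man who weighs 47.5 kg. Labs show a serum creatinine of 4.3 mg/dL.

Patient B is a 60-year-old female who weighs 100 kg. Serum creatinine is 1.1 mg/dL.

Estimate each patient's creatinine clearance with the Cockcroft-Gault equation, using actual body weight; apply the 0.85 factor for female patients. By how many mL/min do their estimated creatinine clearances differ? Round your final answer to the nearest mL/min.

Patient A: CrCl = (140 − 69) × 47.5 / (72 × 4.3) = 3372.5 / 309.60 ≈ 10.9 mL/min
Patient B: CrCl = (140 − 60) × 100 / (72 × 1.1) × 0.85 = 8000.0 / 79.20 × 0.85 ≈ 85.9 mL/min
|10.9 − 85.9| = 75.0 mL/min

75 mL/min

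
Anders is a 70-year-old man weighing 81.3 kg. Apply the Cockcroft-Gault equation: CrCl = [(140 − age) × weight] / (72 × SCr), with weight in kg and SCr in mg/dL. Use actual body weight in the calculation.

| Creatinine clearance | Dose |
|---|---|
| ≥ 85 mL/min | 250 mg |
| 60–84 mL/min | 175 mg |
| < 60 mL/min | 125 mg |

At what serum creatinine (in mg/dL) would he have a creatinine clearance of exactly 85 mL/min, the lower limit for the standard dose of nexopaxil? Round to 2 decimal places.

0.93 mg/dL

Standard dose requires CrCl ≥ 85 mL/min.
Set (140 − 70) × 81.3 / (72 × SCr) = 85
SCr = (140 − 70) × 81.3 / (72 × 85) = 0.930 mg/dL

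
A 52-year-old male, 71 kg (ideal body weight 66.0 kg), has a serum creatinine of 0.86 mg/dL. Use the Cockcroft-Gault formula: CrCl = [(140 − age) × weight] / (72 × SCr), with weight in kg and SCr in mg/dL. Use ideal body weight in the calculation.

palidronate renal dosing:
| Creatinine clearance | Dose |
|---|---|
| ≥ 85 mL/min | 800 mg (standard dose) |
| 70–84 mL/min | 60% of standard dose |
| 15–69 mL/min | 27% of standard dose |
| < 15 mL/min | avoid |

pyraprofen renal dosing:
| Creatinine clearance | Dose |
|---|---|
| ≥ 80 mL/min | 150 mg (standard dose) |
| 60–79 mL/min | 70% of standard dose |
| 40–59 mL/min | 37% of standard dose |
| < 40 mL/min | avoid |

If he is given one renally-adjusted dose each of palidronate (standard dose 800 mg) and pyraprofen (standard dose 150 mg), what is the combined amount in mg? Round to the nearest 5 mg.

CrCl = (140 − 52) × 66 / (72 × 0.86) = 5808.0 / 61.92 ≈ 93.8 mL/min
CrCl ≈ 94 mL/min.
palidronate: ≥ 85 mL/min → 100% of 800 mg = 800 mg.
pyraprofen: ≥ 80 mL/min → 100% of 150 mg = 150 mg.
Total = 800 + 150 = 950 mg.

950 mg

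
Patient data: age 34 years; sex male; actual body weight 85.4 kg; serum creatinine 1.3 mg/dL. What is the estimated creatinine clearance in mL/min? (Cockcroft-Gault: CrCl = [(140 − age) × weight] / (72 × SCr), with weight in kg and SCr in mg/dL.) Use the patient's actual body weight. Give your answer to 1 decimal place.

96.7 mL/min

CrCl = (140 − 34) × 85.4 / (72 × 1.3) = 9052.4 / 93.60 ≈ 96.7 mL/min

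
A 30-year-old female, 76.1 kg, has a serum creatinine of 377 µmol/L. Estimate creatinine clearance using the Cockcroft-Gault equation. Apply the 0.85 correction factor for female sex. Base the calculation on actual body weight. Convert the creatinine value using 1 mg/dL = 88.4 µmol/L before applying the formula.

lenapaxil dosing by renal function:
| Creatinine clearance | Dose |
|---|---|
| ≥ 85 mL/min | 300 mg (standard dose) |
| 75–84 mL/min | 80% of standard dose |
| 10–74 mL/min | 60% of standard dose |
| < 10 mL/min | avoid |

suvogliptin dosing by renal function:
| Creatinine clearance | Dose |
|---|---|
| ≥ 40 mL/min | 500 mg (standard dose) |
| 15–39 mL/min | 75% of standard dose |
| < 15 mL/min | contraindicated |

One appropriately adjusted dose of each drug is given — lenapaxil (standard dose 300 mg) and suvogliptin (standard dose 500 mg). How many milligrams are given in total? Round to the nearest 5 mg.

555 mg

SCr = 377 / 88.4 = 4.265 mg/dL
CrCl = (140 − 30) × 76.1 / (72 × 4.265) × 0.85 = 8371.0 / 307.08 × 0.85 ≈ 23.2 mL/min
CrCl ≈ 23 mL/min.
lenapaxil: 10–74 mL/min → 60% of 300 mg = 180 mg.
suvogliptin: 15–39 mL/min → 75% of 500 mg = 375 mg.
Total = 180 + 375 = 555 mg.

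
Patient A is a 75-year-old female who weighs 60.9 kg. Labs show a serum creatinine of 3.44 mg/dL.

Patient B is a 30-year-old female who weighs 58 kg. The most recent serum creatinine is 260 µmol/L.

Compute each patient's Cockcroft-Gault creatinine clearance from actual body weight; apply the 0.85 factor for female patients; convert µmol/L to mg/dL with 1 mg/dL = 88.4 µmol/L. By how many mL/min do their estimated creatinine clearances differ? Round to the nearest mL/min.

Patient A: CrCl = (140 − 75) × 60.9 / (72 × 3.44) × 0.85 = 3958.5 / 247.68 × 0.85 ≈ 13.6 mL/min
Patient B: SCr = 260 / 88.4 = 2.941 mg/dL
Patient B: CrCl = (140 − 30) × 58 / (72 × 2.941) × 0.85 = 6380.0 / 211.75 × 0.85 ≈ 25.6 mL/min
|13.6 − 25.6| = 12.0 mL/min

12 mL/min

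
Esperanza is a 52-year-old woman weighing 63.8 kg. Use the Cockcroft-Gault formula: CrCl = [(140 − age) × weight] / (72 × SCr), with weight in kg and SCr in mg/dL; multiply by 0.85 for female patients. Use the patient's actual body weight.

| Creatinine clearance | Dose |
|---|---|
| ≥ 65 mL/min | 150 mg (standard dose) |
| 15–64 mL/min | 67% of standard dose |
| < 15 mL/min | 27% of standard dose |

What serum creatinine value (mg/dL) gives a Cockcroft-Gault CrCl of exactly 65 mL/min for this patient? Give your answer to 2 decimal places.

Standard dose requires CrCl ≥ 65 mL/min.
Set (140 − 52) × 63.8 × 0.85 / (72 × SCr) = 65
SCr = (140 − 52) × 63.8 × 0.85 / (72 × 65) = 1.020 mg/dL

1.02 mg/dL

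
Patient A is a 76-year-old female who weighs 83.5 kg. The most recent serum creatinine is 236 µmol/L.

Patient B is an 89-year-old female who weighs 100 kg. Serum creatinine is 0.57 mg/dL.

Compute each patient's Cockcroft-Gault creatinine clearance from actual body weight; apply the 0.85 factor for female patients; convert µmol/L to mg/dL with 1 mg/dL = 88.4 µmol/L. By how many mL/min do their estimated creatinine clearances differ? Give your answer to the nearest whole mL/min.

Patient A: SCr = 236 / 88.4 = 2.67 mg/dL
Patient A: CrCl = (140 − 76) × 83.5 / (72 × 2.67) × 0.85 = 5344.0 / 192.24 × 0.85 ≈ 23.6 mL/min
Patient B: CrCl = (140 − 89) × 100 / (72 × 0.57) × 0.85 = 5100.0 / 41.04 × 0.85 ≈ 105.6 mL/min
|23.6 − 105.6| = 82.0 mL/min

82 mL/min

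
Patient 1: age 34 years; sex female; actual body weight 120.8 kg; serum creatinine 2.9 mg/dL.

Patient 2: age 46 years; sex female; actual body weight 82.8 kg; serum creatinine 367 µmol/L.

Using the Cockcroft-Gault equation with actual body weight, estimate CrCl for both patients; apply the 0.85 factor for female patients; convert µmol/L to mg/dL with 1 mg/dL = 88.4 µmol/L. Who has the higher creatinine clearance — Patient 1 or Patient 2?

Patient 1: CrCl = (140 − 34) × 120.8 / (72 × 2.9) × 0.85 = 12804.8 / 208.80 × 0.85 ≈ 52.1 mL/min
Patient 2: SCr = 367 / 88.4 = 4.152 mg/dL
Patient 2: CrCl = (140 − 46) × 82.8 / (72 × 4.152) × 0.85 = 7783.2 / 298.94 × 0.85 ≈ 22.1 mL/min
52.1 vs 22.1 mL/min → Patient 1 is higher.

Patient 1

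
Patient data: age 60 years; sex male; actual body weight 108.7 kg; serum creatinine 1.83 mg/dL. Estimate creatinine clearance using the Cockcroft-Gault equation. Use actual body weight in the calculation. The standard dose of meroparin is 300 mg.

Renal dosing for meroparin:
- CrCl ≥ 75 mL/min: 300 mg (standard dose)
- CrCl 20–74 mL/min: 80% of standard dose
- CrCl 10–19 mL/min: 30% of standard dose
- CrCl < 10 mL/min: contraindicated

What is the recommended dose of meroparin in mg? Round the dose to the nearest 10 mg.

240 mg

CrCl = (140 − 60) × 108.7 / (72 × 1.83) = 8696.0 / 131.76 ≈ 66.0 mL/min
CrCl ≈ 66 mL/min → bracket 20–74 mL/min.
80% of 300 mg = 240 mg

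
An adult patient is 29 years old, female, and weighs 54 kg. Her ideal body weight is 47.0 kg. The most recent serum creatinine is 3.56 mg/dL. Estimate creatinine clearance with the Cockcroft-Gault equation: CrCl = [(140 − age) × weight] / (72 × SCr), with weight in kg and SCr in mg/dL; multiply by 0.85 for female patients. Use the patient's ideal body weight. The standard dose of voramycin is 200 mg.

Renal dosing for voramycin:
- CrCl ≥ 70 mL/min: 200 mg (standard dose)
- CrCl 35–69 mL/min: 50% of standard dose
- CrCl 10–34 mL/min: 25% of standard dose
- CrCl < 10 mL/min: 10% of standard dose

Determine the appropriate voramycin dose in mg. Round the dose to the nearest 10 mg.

50 mg

CrCl = (140 − 29) × 47 / (72 × 3.56) × 0.85 = 5217.0 / 256.32 × 0.85 ≈ 17.3 mL/min
CrCl ≈ 17 mL/min → bracket 10–34 mL/min.
25% of 200 mg = 50 mg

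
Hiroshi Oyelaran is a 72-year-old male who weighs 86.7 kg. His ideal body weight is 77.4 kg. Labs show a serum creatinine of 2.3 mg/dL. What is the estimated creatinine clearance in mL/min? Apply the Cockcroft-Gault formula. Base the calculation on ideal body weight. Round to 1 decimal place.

31.8 mL/min

CrCl = (140 − 72) × 77.4 / (72 × 2.3) = 5263.2 / 165.60 ≈ 31.8 mL/min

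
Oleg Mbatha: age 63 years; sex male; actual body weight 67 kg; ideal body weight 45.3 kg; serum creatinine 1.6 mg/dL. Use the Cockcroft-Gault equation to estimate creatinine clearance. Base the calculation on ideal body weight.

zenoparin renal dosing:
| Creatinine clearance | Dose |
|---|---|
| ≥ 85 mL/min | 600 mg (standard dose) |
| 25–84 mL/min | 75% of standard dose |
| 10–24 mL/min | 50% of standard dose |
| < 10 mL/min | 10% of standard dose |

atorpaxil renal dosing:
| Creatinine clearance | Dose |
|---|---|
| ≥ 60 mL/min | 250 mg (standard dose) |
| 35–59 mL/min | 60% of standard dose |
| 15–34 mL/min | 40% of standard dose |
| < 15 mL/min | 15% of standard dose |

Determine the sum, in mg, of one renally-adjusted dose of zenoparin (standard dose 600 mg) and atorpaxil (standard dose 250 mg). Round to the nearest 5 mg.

550 mg

CrCl = (140 − 63) × 45.3 / (72 × 1.6) = 3488.1 / 115.20 ≈ 30.3 mL/min
CrCl ≈ 30 mL/min.
zenoparin: 25–84 mL/min → 75% of 600 mg = 450 mg.
atorpaxil: 15–34 mL/min → 40% of 250 mg = 100 mg.
Total = 450 + 100 = 550 mg.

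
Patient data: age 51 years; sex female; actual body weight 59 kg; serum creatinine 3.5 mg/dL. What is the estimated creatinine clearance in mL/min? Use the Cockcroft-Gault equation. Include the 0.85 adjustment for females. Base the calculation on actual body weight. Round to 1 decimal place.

CrCl = (140 − 51) × 59 / (72 × 3.5) × 0.85 = 5251.0 / 252.00 × 0.85 ≈ 17.7 mL/min

17.7 mL/min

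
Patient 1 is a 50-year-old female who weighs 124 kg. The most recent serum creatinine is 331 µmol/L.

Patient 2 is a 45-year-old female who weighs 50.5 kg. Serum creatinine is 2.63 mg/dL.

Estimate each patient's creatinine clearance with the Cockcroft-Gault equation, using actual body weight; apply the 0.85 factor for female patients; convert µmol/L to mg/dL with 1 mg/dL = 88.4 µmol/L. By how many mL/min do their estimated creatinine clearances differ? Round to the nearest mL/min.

Patient 1: SCr = 331 / 88.4 = 3.744 mg/dL
Patient 1: CrCl = (140 − 50) × 124 / (72 × 3.744) × 0.85 = 11160.0 / 269.57 × 0.85 ≈ 35.2 mL/min
Patient 2: CrCl = (140 − 45) × 50.5 / (72 × 2.63) × 0.85 = 4797.5 / 189.36 × 0.85 ≈ 21.5 mL/min
|35.2 − 21.5| = 13.7 mL/min

14 mL/min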